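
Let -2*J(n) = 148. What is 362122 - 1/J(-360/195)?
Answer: 26797029/74 ≈ 3.6212e+5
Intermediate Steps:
J(n) = -74 (J(n) = -½*148 = -74)
362122 - 1/J(-360/195) = 362122 - 1/(-74) = 362122 - 1*(-1/74) = 362122 + 1/74 = 26797029/74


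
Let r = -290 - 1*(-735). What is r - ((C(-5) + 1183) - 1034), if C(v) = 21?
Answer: 275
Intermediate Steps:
r = 445 (r = -290 + 735 = 445)
r - ((C(-5) + 1183) - 1034) = 445 - ((21 + 1183) - 1034) = 445 - (1204 - 1034) = 445 - 1*170 = 445 - 170 = 275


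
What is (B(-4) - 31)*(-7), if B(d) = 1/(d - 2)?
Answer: 1309/6 ≈ 218.17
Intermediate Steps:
B(d) = 1/(-2 + d)
(B(-4) - 31)*(-7) = (1/(-2 - 4) - 31)*(-7) = (1/(-6) - 31)*(-7) = (-1/6 - 31)*(-7) = -187/6*(-7) = 1309/6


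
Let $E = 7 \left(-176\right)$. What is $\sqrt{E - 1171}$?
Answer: $3 i \sqrt{267} \approx 49.02 i$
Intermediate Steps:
$E = -1232$
$\sqrt{E - 1171} = \sqrt{-1232 - 1171} = \sqrt{-2403} = 3 i \sqrt{267}$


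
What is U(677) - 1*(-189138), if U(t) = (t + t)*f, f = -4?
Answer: 183722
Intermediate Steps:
U(t) = -8*t (U(t) = (t + t)*(-4) = (2*t)*(-4) = -8*t)
U(677) - 1*(-189138) = -8*677 - 1*(-189138) = -5416 + 189138 = 183722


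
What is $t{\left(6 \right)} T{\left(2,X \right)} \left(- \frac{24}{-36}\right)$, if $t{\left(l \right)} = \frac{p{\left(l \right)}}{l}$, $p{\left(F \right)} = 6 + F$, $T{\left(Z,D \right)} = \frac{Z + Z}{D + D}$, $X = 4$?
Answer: $\frac{2}{3} \approx 0.66667$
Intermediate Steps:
$T{\left(Z,D \right)} = \frac{Z}{D}$ ($T{\left(Z,D \right)} = \frac{2 Z}{2 D} = 2 Z \frac{1}{2 D} = \frac{Z}{D}$)
$t{\left(l \right)} = \frac{6 + l}{l}$
$t{\left(6 \right)} T{\left(2,X \right)} \left(- \frac{24}{-36}\right) = \frac{6 + 6}{6} \cdot \frac{2}{4} \left(- \frac{24}{-36}\right) = \frac{1}{6} \cdot 12 \cdot 2 \cdot \frac{1}{4} \left(\left(-24\right) \left(- \frac{1}{36}\right)\right) = 2 \cdot \frac{1}{2} \cdot \frac{2}{3} = 1 \cdot \frac{2}{3} = \frac{2}{3}$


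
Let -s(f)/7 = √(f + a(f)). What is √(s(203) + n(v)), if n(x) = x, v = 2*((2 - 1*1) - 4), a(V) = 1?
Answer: √(-6 - 14*√51) ≈ 10.295*I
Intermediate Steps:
v = -6 (v = 2*((2 - 1) - 4) = 2*(1 - 4) = 2*(-3) = -6)
s(f) = -7*√(1 + f) (s(f) = -7*√(f + 1) = -7*√(1 + f))
√(s(203) + n(v)) = √(-7*√(1 + 203) - 6) = √(-14*√51 - 6) = √(-6 - 14*√51)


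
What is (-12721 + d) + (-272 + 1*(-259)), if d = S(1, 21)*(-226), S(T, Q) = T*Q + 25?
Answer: -23648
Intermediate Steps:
S(T, Q) = 25 + Q*T (S(T, Q) = Q*T + 25 = 25 + Q*T)
d = -10396 (d = (25 + 21*1)*(-226) = (25 + 21)*(-226) = 46*(-226) = -10396)
(-12721 + d) + (-272 + 1*(-259)) = (-12721 - 10396) + (-272 + 1*(-259)) = -23117 + (-272 - 259) = -23117 - 531 = -23648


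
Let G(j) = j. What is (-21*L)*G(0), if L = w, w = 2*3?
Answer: 0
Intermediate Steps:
w = 6
L = 6
(-21*L)*G(0) = -21*6*0 = -126*0 = 0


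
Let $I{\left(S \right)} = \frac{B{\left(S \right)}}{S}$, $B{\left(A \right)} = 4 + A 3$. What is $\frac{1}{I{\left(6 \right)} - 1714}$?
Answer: $- \frac{3}{5131} \approx -0.00058468$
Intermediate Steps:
$B{\left(A \right)} = 4 + 3 A$
$I{\left(S \right)} = \frac{4 + 3 S}{S}$
$\frac{1}{I{\left(6 \right)} - 1714} = \frac{1}{\left(3 + \frac{4}{6}\right) - 1714} = \frac{1}{\left(3 + 4 \cdot \frac{1}{6}\right) - 1714} = \frac{1}{\left(3 + \frac{2}{3}\right) - 1714} = \frac{1}{\frac{11}{3} - 1714} = \frac{1}{- \frac{5131}{3}} = - \frac{3}{5131}$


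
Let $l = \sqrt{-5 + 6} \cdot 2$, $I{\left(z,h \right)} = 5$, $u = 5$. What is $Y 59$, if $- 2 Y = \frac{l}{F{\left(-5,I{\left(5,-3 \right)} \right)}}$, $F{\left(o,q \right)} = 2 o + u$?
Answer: $\frac{59}{5} \approx 11.8$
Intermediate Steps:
$F{\left(o,q \right)} = 5 + 2 o$ ($F{\left(o,q \right)} = 2 o + 5 = 5 + 2 o$)
$l = 2$ ($l = \sqrt{1} \cdot 2 = 1 \cdot 2 = 2$)
$Y = \frac{1}{5}$ ($Y = - \frac{2 \frac{1}{5 + 2 \left(-5\right)}}{2} = - \frac{2 \frac{1}{5 - 10}}{2} = - \frac{2 \frac{1}{-5}}{2} = - \frac{2 \left(- \frac{1}{5}\right)}{2} = \left(- \frac{1}{2}\right) \left(- \frac{2}{5}\right) = \frac{1}{5} \approx 0.2$)
$Y 59 = \frac{1}{5} \cdot 59 = \frac{59}{5}$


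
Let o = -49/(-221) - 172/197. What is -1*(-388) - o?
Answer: 16920715/43537 ≈ 388.65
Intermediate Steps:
o = -28359/43537 (o = -49*(-1/221) - 172*1/197 = 49/221 - 172/197 = -28359/43537 ≈ -0.65138)
-1*(-388) - o = -1*(-388) - 1*(-28359/43537) = 388 + 28359/43537 = 16920715/43537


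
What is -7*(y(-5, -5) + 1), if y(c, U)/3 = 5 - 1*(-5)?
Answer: -217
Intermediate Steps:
y(c, U) = 30 (y(c, U) = 3*(5 - 1*(-5)) = 3*(5 + 5) = 3*10 = 30)
-7*(y(-5, -5) + 1) = -7*(30 + 1) = -7*31 = -217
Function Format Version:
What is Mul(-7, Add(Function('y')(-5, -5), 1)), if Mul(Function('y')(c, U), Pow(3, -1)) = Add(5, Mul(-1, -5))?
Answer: -217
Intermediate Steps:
Function('y')(c, U) = 30 (Function('y')(c, U) = Mul(3, Add(5, Mul(-1, -5))) = Mul(3, Add(5, 5)) = Mul(3, 10) = 30)
Mul(-7, Add(Function('y')(-5, -5), 1)) = Mul(-7, Add(30, 1)) = Mul(-7, 31) = -217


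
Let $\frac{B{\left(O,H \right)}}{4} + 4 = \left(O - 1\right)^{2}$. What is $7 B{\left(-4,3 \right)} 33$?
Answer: $19404$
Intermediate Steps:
$B{\left(O,H \right)} = -16 + 4 \left(-1 + O\right)^{2}$ ($B{\left(O,H \right)} = -16 + 4 \left(O - 1\right)^{2} = -16 + 4 \left(-1 + O\right)^{2}$)
$7 B{\left(-4,3 \right)} 33 = 7 \left(-16 + 4 \left(-1 - 4\right)^{2}\right) 33 = 7 \left(-16 + 4 \left(-5\right)^{2}\right) 33 = 7 \left(-16 + 4 \cdot 25\right) 33 = 7 \left(-16 + 100\right) 33 = 7 \cdot 84 \cdot 33 = 588 \cdot 33 = 19404$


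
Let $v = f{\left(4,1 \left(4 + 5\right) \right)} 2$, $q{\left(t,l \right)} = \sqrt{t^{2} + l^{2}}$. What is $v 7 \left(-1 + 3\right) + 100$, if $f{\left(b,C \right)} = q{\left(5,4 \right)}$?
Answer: $100 + 28 \sqrt{41} \approx 279.29$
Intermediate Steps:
$q{\left(t,l \right)} = \sqrt{l^{2} + t^{2}}$
$f{\left(b,C \right)} = \sqrt{41}$ ($f{\left(b,C \right)} = \sqrt{4^{2} + 5^{2}} = \sqrt{16 + 25} = \sqrt{41}$)
$v = 2 \sqrt{41}$ ($v = \sqrt{41} \cdot 2 = 2 \sqrt{41} \approx 12.806$)
$v 7 \left(-1 + 3\right) + 100 = 2 \sqrt{41} \cdot 7 \left(-1 + 3\right) + 100 = 2 \sqrt{41} \cdot 7 \cdot 2 + 100 = 2 \sqrt{41} \cdot 14 + 100 = 28 \sqrt{41} + 100 = 100 + 28 \sqrt{41}$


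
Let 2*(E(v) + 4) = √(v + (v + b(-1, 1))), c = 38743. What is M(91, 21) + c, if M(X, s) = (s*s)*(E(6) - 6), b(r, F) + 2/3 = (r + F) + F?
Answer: 34333 + 147*√111/2 ≈ 35107.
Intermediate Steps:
b(r, F) = -⅔ + r + 2*F (b(r, F) = -⅔ + ((r + F) + F) = -⅔ + ((F + r) + F) = -⅔ + (r + 2*F) = -⅔ + r + 2*F)
E(v) = -4 + √(⅓ + 2*v)/2 (E(v) = -4 + √(v + (v + (-⅔ - 1 + 2*1)))/2 = -4 + √(v + (v + (-⅔ - 1 + 2)))/2 = -4 + √(v + (v + ⅓))/2 = -4 + √(v + (⅓ + v))/2 = -4 + √(⅓ + 2*v)/2)
M(X, s) = s²*(-10 + √111/6) (M(X, s) = (s*s)*((-4 + √(3 + 18*6)/6) - 6) = s²*((-4 + √(3 + 108)/6) - 6) = s²*((-4 + √111/6) - 6) = s²*(-10 + √111/6))
M(91, 21) + c = (⅙)*21²*(-60 + √111) + 38743 = (⅙)*441*(-60 + √111) + 38743 = (-4410 + 147*√111/2) + 38743 = 34333 + 147*√111/2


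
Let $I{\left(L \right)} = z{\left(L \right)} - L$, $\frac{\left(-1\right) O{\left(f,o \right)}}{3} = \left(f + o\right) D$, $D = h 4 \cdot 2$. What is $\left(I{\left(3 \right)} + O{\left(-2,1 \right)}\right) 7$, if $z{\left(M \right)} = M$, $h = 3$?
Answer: $504$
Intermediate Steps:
$D = 24$ ($D = 3 \cdot 4 \cdot 2 = 12 \cdot 2 = 24$)
$O{\left(f,o \right)} = - 72 f - 72 o$ ($O{\left(f,o \right)} = - 3 \left(f + o\right) 24 = - 3 \left(24 f + 24 o\right) = - 72 f - 72 o$)
$I{\left(L \right)} = 0$ ($I{\left(L \right)} = L - L = 0$)
$\left(I{\left(3 \right)} + O{\left(-2,1 \right)}\right) 7 = \left(0 - -72\right) 7 = \left(0 + \left(144 - 72\right)\right) 7 = \left(0 + 72\right) 7 = 72 \cdot 7 = 504$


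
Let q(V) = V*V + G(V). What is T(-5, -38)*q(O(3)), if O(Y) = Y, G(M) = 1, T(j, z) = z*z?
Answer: 14440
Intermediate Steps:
T(j, z) = z²
q(V) = 1 + V² (q(V) = V*V + 1 = V² + 1 = 1 + V²)
T(-5, -38)*q(O(3)) = (-38)²*(1 + 3²) = 1444*(1 + 9) = 1444*10 = 14440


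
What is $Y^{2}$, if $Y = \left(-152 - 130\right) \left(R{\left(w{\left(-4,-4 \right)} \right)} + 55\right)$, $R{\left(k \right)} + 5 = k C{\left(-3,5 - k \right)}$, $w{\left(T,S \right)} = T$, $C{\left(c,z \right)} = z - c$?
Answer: $318096$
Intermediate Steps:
$R{\left(k \right)} = -5 + k \left(8 - k\right)$ ($R{\left(k \right)} = -5 + k \left(\left(5 - k\right) - -3\right) = -5 + k \left(\left(5 - k\right) + 3\right) = -5 + k \left(8 - k\right)$)
$Y = -564$ ($Y = \left(-152 - 130\right) \left(\left(-5 - - 4 \left(-8 - 4\right)\right) + 55\right) = - 282 \left(\left(-5 - \left(-4\right) \left(-12\right)\right) + 55\right) = - 282 \left(\left(-5 - 48\right) + 55\right) = - 282 \left(-53 + 55\right) = \left(-282\right) 2 = -564$)
$Y^{2} = \left(-564\right)^{2} = 318096$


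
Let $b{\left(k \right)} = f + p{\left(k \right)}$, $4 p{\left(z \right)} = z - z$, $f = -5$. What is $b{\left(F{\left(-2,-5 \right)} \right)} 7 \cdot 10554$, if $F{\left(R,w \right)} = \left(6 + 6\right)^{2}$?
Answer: $-369390$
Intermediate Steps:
$p{\left(z \right)} = 0$ ($p{\left(z \right)} = \frac{z - z}{4} = \frac{1}{4} \cdot 0 = 0$)
$F{\left(R,w \right)} = 144$ ($F{\left(R,w \right)} = 12^{2} = 144$)
$b{\left(k \right)} = -5$ ($b{\left(k \right)} = -5 + 0 = -5$)
$b{\left(F{\left(-2,-5 \right)} \right)} 7 \cdot 10554 = \left(-5\right) 7 \cdot 10554 = \left(-35\right) 10554 = -369390$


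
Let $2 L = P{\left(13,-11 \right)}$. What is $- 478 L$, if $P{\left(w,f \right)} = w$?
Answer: $-3107$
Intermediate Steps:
$L = \frac{13}{2}$ ($L = \frac{1}{2} \cdot 13 = \frac{13}{2} \approx 6.5$)
$- 478 L = \left(-478\right) \frac{13}{2} = -3107$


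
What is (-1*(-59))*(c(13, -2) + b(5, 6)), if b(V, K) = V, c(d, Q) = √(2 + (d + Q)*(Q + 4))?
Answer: 295 + 118*√6 ≈ 584.04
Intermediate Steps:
c(d, Q) = √(2 + (4 + Q)*(Q + d)) (c(d, Q) = √(2 + (Q + d)*(4 + Q)) = √(2 + (4 + Q)*(Q + d)))
(-1*(-59))*(c(13, -2) + b(5, 6)) = (-1*(-59))*(√(2 + (-2)² + 4*(-2) + 4*13 - 2*13) + 5) = 59*(√(2 + 4 - 8 + 52 - 26) + 5) = 59*(√24 + 5) = 59*(2*√6 + 5) = 59*(5 + 2*√6) = 295 + 118*√6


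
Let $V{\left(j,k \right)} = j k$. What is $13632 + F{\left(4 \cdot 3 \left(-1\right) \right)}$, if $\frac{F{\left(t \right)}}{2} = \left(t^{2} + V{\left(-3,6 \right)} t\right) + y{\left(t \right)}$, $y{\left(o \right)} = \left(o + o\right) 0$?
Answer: $14352$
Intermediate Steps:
$y{\left(o \right)} = 0$ ($y{\left(o \right)} = 2 o 0 = 0$)
$F{\left(t \right)} = - 36 t + 2 t^{2}$ ($F{\left(t \right)} = 2 \left(\left(t^{2} + \left(-3\right) 6 t\right) + 0\right) = 2 \left(\left(t^{2} - 18 t\right) + 0\right) = 2 \left(t^{2} - 18 t\right) = - 36 t + 2 t^{2}$)
$13632 + F{\left(4 \cdot 3 \left(-1\right) \right)} = 13632 + 2 \cdot 4 \cdot 3 \left(-1\right) \left(-18 + 4 \cdot 3 \left(-1\right)\right) = 13632 + 2 \cdot 12 \left(-1\right) \left(-18 + 12 \left(-1\right)\right) = 13632 + 2 \left(-12\right) \left(-18 - 12\right) = 13632 + 2 \left(-12\right) \left(-30\right) = 13632 + 720 = 14352$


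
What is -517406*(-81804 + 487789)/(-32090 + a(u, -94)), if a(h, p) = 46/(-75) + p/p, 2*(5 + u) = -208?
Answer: 15754430618250/2406721 ≈ 6.5460e+6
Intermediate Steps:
u = -109 (u = -5 + (½)*(-208) = -5 - 104 = -109)
a(h, p) = 29/75 (a(h, p) = 46*(-1/75) + 1 = -46/75 + 1 = 29/75)
-517406*(-81804 + 487789)/(-32090 + a(u, -94)) = -517406*(-81804 + 487789)/(-32090 + 29/75) = -517406/((-2406721/75/405985)) = -517406/((-2406721/75*1/405985)) = -517406/(-2406721/30448875) = -517406*(-30448875/2406721) = 15754430618250/2406721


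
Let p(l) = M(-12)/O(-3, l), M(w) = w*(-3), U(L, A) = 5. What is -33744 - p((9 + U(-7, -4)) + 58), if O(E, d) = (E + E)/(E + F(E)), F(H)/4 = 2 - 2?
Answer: -33762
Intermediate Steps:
F(H) = 0 (F(H) = 4*(2 - 2) = 4*0 = 0)
O(E, d) = 2 (O(E, d) = (E + E)/(E + 0) = (2*E)/E = 2)
M(w) = -3*w
p(l) = 18 (p(l) = -3*(-12)/2 = 36*(½) = 18)
-33744 - p((9 + U(-7, -4)) + 58) = -33744 - 1*18 = -33744 - 18 = -33762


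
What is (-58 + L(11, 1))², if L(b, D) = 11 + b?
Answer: 1296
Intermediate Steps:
(-58 + L(11, 1))² = (-58 + (11 + 11))² = (-58 + 22)² = (-36)² = 1296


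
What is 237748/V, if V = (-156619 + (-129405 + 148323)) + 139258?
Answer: 237748/1557 ≈ 152.70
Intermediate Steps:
V = 1557 (V = (-156619 + 18918) + 139258 = -137701 + 139258 = 1557)
237748/V = 237748/1557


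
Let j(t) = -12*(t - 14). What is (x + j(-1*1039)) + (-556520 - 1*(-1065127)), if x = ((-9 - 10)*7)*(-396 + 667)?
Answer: 485200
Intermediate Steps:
j(t) = 168 - 12*t (j(t) = -12*(-14 + t) = 168 - 12*t)
x = -36043 (x = -19*7*271 = -133*271 = -36043)
(x + j(-1*1039)) + (-556520 - 1*(-1065127)) = (-36043 + (168 - (-12)*1039)) + (-556520 - 1*(-1065127)) = (-36043 + (168 - 12*(-1039))) + (-556520 + 1065127) = (-36043 + (168 + 12468)) + 508607 = (-36043 + 12636) + 508607 = -23407 + 508607 = 485200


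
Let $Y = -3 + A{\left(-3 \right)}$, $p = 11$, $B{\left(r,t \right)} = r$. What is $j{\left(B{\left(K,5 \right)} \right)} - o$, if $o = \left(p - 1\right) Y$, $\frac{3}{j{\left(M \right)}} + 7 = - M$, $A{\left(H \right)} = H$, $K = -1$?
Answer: $\frac{119}{2} \approx 59.5$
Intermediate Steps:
$j{\left(M \right)} = \frac{3}{-7 - M}$
$Y = -6$ ($Y = -3 - 3 = -6$)
$o = -60$ ($o = \left(11 - 1\right) \left(-6\right) = 10 \left(-6\right) = -60$)
$j{\left(B{\left(K,5 \right)} \right)} - o = - \frac{3}{7 - 1} - -60 = - \frac{3}{6} + 60 = \left(-3\right) \frac{1}{6} + 60 = - \frac{1}{2} + 60 = \frac{119}{2}$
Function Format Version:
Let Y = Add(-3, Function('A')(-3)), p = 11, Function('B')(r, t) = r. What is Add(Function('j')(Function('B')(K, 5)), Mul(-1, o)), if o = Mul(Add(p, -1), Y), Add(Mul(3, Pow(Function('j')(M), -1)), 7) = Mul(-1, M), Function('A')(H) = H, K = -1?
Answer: Rational(119, 2) ≈ 59.500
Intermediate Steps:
Function('j')(M) = Mul(3, Pow(Add(-7, Mul(-1, M)), -1))
Y = -6 (Y = Add(-3, -3) = -6)
o = -60 (o = Mul(Add(11, -1), -6) = Mul(10, -6) = -60)
Add(Function('j')(Function('B')(K, 5)), Mul(-1, o)) = Add(Mul(-3, Pow(Add(7, -1), -1)), Mul(-1, -60)) = Add(Mul(-3, Pow(6, -1)), 60) = Add(Mul(-3, Rational(1, 6)), 60) = Add(Rational(-1, 2), 60) = Rational(119, 2)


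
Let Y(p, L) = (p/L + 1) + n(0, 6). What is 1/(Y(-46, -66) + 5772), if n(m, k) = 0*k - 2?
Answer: 33/190466 ≈ 0.00017326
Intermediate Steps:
n(m, k) = -2 (n(m, k) = 0 - 2 = -2)
Y(p, L) = -1 + p/L (Y(p, L) = (p/L + 1) - 2 = (1 + p/L) - 2 = -1 + p/L)
1/(Y(-46, -66) + 5772) = 1/((-46 - 1*(-66))/(-66) + 5772) = 1/(-(-46 + 66)/66 + 5772) = 1/(-1/66*20 + 5772) = 1/(-10/33 + 5772) = 1/(190466/33) = 33/190466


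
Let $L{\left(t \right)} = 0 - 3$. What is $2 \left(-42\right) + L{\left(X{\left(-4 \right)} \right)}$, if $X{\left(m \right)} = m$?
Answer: $-87$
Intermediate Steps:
$L{\left(t \right)} = -3$ ($L{\left(t \right)} = 0 - 3 = -3$)
$2 \left(-42\right) + L{\left(X{\left(-4 \right)} \right)} = 2 \left(-42\right) - 3 = -84 - 3 = -87$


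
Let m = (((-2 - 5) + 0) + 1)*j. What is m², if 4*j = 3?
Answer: 81/4 ≈ 20.250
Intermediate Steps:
j = ¾ (j = (¼)*3 = ¾ ≈ 0.75000)
m = -9/2 (m = (((-2 - 5) + 0) + 1)*(¾) = ((-7 + 0) + 1)*(¾) = (-7 + 1)*(¾) = -6*¾ = -9/2 ≈ -4.5000)
m² = (-9/2)² = 81/4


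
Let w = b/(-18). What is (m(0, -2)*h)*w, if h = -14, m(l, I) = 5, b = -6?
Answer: -70/3 ≈ -23.333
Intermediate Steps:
w = ⅓ (w = -6/(-18) = -6*(-1/18) = ⅓ ≈ 0.33333)
(m(0, -2)*h)*w = (5*(-14))*(⅓) = -70*⅓ = -70/3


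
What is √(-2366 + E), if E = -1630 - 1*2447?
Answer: I*√6443 ≈ 80.268*I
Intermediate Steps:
E = -4077 (E = -1630 - 2447 = -4077)
√(-2366 + E) = √(-2366 - 4077) = √(-6443) = I*√6443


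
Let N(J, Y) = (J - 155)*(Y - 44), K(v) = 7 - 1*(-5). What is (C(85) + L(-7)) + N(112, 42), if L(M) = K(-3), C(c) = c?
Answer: 183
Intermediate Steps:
K(v) = 12 (K(v) = 7 + 5 = 12)
L(M) = 12
N(J, Y) = (-155 + J)*(-44 + Y)
(C(85) + L(-7)) + N(112, 42) = (85 + 12) + (6820 - 155*42 - 44*112 + 112*42) = 97 + (6820 - 6510 - 4928 + 4704) = 97 + 86 = 183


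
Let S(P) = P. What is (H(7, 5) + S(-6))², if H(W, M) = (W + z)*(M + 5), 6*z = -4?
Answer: 29584/9 ≈ 3287.1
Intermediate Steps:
z = -⅔ (z = (⅙)*(-4) = -⅔ ≈ -0.66667)
H(W, M) = (5 + M)*(-⅔ + W) (H(W, M) = (W - ⅔)*(M + 5) = (-⅔ + W)*(5 + M) = (5 + M)*(-⅔ + W))
(H(7, 5) + S(-6))² = ((-10/3 + 5*7 - ⅔*5 + 5*7) - 6)² = ((-10/3 + 35 - 10/3 + 35) - 6)² = (190/3 - 6)² = (172/3)² = 29584/9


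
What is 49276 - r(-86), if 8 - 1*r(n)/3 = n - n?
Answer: 49252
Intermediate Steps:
r(n) = 24 (r(n) = 24 - 3*(n - n) = 24 - 3*0 = 24 + 0 = 24)
49276 - r(-86) = 49276 - 1*24 = 49276 - 24 = 49252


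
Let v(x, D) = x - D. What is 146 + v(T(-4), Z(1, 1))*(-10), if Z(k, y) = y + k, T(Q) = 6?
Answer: 106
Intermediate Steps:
Z(k, y) = k + y
146 + v(T(-4), Z(1, 1))*(-10) = 146 + (6 - (1 + 1))*(-10) = 146 + (6 - 1*2)*(-10) = 146 + (6 - 2)*(-10) = 146 + 4*(-10) = 146 - 40 = 106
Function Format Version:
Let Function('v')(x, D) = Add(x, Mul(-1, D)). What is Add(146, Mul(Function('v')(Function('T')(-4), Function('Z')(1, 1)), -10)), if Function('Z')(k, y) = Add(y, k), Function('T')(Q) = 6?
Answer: 106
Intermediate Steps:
Function('Z')(k, y) = Add(k, y)
Add(146, Mul(Function('v')(Function('T')(-4), Function('Z')(1, 1)), -10)) = Add(146, Mul(Add(6, Mul(-1, Add(1, 1))), -10)) = Add(146, Mul(Add(6, Mul(-1, 2)), -10)) = Add(146, Mul(Add(6, -2), -10)) = Add(146, Mul(4, -10)) = Add(146, -40) = 106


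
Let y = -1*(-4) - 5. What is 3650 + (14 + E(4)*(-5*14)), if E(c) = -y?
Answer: 3594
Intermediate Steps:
y = -1 (y = 4 - 5 = -1)
E(c) = 1 (E(c) = -1*(-1) = 1)
3650 + (14 + E(4)*(-5*14)) = 3650 + (14 + 1*(-5*14)) = 3650 + (14 + 1*(-70)) = 3650 + (14 - 70) = 3650 - 56 = 3594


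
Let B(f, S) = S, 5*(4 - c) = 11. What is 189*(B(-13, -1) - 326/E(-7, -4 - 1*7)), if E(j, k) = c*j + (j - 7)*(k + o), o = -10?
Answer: -27333/67 ≈ -407.96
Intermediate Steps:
c = 9/5 (c = 4 - ⅕*11 = 4 - 11/5 = 9/5 ≈ 1.8000)
E(j, k) = 9*j/5 + (-10 + k)*(-7 + j) (E(j, k) = 9*j/5 + (j - 7)*(k - 10) = 9*j/5 + (-7 + j)*(-10 + k) = 9*j/5 + (-10 + k)*(-7 + j))
189*(B(-13, -1) - 326/E(-7, -4 - 1*7)) = 189*(-1 - 326/(70 - 7*(-4 - 1*7) - 41/5*(-7) - 7*(-4 - 1*7))) = 189*(-1 - 326/(70 - 7*(-4 - 7) + 287/5 - 7*(-4 - 7))) = 189*(-1 - 326/(70 - 7*(-11) + 287/5 - 7*(-11))) = 189*(-1 - 326/(70 + 77 + 287/5 + 77)) = 189*(-1 - 326/1407/5) = 189*(-1 - 326*5/1407) = 189*(-1 - 1630/1407) = 189*(-3037/1407) = -27333/67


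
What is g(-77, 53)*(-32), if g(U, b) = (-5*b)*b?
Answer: 449440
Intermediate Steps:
g(U, b) = -5*b**2
g(-77, 53)*(-32) = -5*53**2*(-32) = -5*2809*(-32) = -14045*(-32) = 449440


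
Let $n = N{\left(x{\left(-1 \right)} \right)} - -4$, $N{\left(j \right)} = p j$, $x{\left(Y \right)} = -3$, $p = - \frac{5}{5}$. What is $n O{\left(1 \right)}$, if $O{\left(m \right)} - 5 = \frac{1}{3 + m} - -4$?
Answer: $\frac{259}{4} \approx 64.75$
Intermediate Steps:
$p = -1$ ($p = \left(-5\right) \frac{1}{5} = -1$)
$N{\left(j \right)} = - j$
$O{\left(m \right)} = 9 + \frac{1}{3 + m}$ ($O{\left(m \right)} = 5 + \left(\frac{1}{3 + m} - -4\right) = 5 + \left(\frac{1}{3 + m} + 4\right) = 5 + \left(4 + \frac{1}{3 + m}\right) = 9 + \frac{1}{3 + m}$)
$n = 7$ ($n = \left(-1\right) \left(-3\right) - -4 = 3 + 4 = 7$)
$n O{\left(1 \right)} = 7 \frac{28 + 9 \cdot 1}{3 + 1} = 7 \frac{28 + 9}{4} = 7 \cdot \frac{1}{4} \cdot 37 = 7 \cdot \frac{37}{4} = \frac{259}{4}$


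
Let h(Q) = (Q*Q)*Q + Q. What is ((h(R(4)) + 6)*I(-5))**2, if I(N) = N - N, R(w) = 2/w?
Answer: 0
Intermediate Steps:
I(N) = 0
h(Q) = Q + Q**3 (h(Q) = Q**2*Q + Q = Q**3 + Q = Q + Q**3)
((h(R(4)) + 6)*I(-5))**2 = (((2/4 + (2/4)**3) + 6)*0)**2 = (((2*(1/4) + (2*(1/4))**3) + 6)*0)**2 = (((1/2 + (1/2)**3) + 6)*0)**2 = (((1/2 + 1/8) + 6)*0)**2 = ((5/8 + 6)*0)**2 = ((53/8)*0)**2 = 0**2 = 0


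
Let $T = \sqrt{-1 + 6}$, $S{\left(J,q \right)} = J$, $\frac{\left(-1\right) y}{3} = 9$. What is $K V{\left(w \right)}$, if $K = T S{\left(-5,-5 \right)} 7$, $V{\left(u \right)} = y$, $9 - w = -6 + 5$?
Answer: $945 \sqrt{5} \approx 2113.1$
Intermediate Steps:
$y = -27$ ($y = \left(-3\right) 9 = -27$)
$w = 10$ ($w = 9 - \left(-6 + 5\right) = 9 - -1 = 9 + 1 = 10$)
$V{\left(u \right)} = -27$
$T = \sqrt{5} \approx 2.2361$
$K = - 35 \sqrt{5}$ ($K = \sqrt{5} \left(-5\right) 7 = - 5 \sqrt{5} \cdot 7 = - 35 \sqrt{5} \approx -78.262$)
$K V{\left(w \right)} = - 35 \sqrt{5} \left(-27\right) = 945 \sqrt{5}$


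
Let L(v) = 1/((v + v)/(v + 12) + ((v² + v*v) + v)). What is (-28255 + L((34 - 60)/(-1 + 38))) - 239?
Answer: -1308044383/45916 ≈ -28488.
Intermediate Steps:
L(v) = 1/(v + 2*v² + 2*v/(12 + v)) (L(v) = 1/((2*v)/(12 + v) + ((v² + v²) + v)) = 1/(2*v/(12 + v) + (2*v² + v)) = 1/(2*v/(12 + v) + (v + 2*v²)) = 1/(v + 2*v² + 2*v/(12 + v)))
(-28255 + L((34 - 60)/(-1 + 38))) - 239 = (-28255 + (12 + (34 - 60)/(-1 + 38))/((((34 - 60)/(-1 + 38)))*(14 + 2*((34 - 60)/(-1 + 38))² + 25*((34 - 60)/(-1 + 38))))) - 239 = (-28255 + (12 - 26/37)/(((-26/37))*(14 + 2*(-26/37)² + 25*(-26/37)))) - 239 = (-28255 + (12 - 26*1/37)/(((-26*1/37))*(14 + 2*(-26*1/37)² + 25*(-26*1/37)))) - 239 = (-28255 + (12 - 26/37)/((-26/37)*(14 + 2*(-26/37)² + 25*(-26/37)))) - 239 = (-28255 - 37/26*418/37/(14 + 2*(676/1369) - 650/37)) - 239 = (-28255 - 37/26*418/37/(14 + 1352/1369 - 650/37)) - 239 = (-28255 - 37/26*418/37/(-3532/1369)) - 239 = (-28255 - 37/26*(-1369/3532)*418/37) - 239 = (-28255 + 286121/45916) - 239 = -1297070459/45916 - 239 = -1308044383/45916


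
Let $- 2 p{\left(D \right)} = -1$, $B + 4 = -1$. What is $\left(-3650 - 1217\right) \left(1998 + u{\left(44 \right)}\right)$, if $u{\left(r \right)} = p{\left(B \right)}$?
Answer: $- \frac{19453399}{2} \approx -9.7267 \cdot 10^{6}$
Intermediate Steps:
$B = -5$ ($B = -4 - 1 = -5$)
$p{\left(D \right)} = \frac{1}{2}$ ($p{\left(D \right)} = \left(- \frac{1}{2}\right) \left(-1\right) = \frac{1}{2}$)
$u{\left(r \right)} = \frac{1}{2}$
$\left(-3650 - 1217\right) \left(1998 + u{\left(44 \right)}\right) = \left(-3650 - 1217\right) \left(1998 + \frac{1}{2}\right) = \left(-4867\right) \frac{3997}{2} = - \frac{19453399}{2}$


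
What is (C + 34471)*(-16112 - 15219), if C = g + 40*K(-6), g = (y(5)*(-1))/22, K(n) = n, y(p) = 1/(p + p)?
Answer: -235948090089/220 ≈ -1.0725e+9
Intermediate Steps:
y(p) = 1/(2*p)
g = -1/220 (g = (((½)/5)*(-1))/22 = (((½)*(⅕))*(-1))*(1/22) = ((⅒)*(-1))*(1/22) = -⅒*1/22 = -1/220 ≈ -0.0045455)
C = -52801/220 (C = -1/220 + 40*(-6) = -1/220 - 240 = -52801/220 ≈ -240.00)
(C + 34471)*(-16112 - 15219) = (-52801/220 + 34471)*(-16112 - 15219) = (7530819/220)*(-31331) = -235948090089/220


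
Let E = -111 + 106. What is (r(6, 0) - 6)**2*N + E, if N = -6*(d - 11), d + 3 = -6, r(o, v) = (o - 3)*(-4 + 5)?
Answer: 1075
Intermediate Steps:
r(o, v) = -3 + o (r(o, v) = (-3 + o)*1 = -3 + o)
d = -9 (d = -3 - 6 = -9)
N = 120 (N = -6*(-9 - 11) = -6*(-20) = 120)
E = -5
(r(6, 0) - 6)**2*N + E = ((-3 + 6) - 6)**2*120 - 5 = (3 - 6)**2*120 - 5 = (-3)**2*120 - 5 = 9*120 - 5 = 1080 - 5 = 1075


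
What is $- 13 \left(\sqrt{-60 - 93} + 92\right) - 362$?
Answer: $-1558 - 39 i \sqrt{17} \approx -1558.0 - 160.8 i$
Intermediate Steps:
$- 13 \left(\sqrt{-60 - 93} + 92\right) - 362 = - 13 \left(\sqrt{-153} + 92\right) - 362 = - 13 \left(3 i \sqrt{17} + 92\right) - 362 = - 13 \left(92 + 3 i \sqrt{17}\right) - 362 = \left(-1196 - 39 i \sqrt{17}\right) - 362 = -1558 - 39 i \sqrt{17}$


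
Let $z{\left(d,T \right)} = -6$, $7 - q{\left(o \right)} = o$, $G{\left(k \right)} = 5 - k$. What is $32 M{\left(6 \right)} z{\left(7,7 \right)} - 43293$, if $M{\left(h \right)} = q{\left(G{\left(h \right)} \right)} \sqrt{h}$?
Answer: $-43293 - 1536 \sqrt{6} \approx -47055.0$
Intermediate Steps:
$q{\left(o \right)} = 7 - o$
$M{\left(h \right)} = \sqrt{h} \left(2 + h\right)$ ($M{\left(h \right)} = \left(7 - \left(5 - h\right)\right) \sqrt{h} = \left(7 + \left(-5 + h\right)\right) \sqrt{h} = \left(2 + h\right) \sqrt{h} = \sqrt{h} \left(2 + h\right)$)
$32 M{\left(6 \right)} z{\left(7,7 \right)} - 43293 = 32 \sqrt{6} \left(2 + 6\right) \left(-6\right) - 43293 = 32 \sqrt{6} \cdot 8 \left(-6\right) - 43293 = 32 \cdot 8 \sqrt{6} \left(-6\right) - 43293 = 256 \sqrt{6} \left(-6\right) - 43293 = - 1536 \sqrt{6} - 43293 = -43293 - 1536 \sqrt{6}$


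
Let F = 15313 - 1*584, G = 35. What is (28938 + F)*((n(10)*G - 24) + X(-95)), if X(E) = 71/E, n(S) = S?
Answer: 1349266633/95 ≈ 1.4203e+7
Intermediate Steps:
F = 14729 (F = 15313 - 584 = 14729)
(28938 + F)*((n(10)*G - 24) + X(-95)) = (28938 + 14729)*((10*35 - 24) + 71/(-95)) = 43667*((350 - 24) + 71*(-1/95)) = 43667*(326 - 71/95) = 43667*(30899/95) = 1349266633/95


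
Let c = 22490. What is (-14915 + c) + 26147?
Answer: 33722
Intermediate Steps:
(-14915 + c) + 26147 = (-14915 + 22490) + 26147 = 7575 + 26147 = 33722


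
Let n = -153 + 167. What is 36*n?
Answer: 504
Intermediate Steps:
n = 14
36*n = 36*14 = 504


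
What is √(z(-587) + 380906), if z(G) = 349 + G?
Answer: 2*√95167 ≈ 616.98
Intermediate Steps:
√(z(-587) + 380906) = √((349 - 587) + 380906) = √(-238 + 380906) = √380668 = 2*√95167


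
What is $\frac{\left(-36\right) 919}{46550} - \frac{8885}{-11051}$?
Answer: $\frac{23992733}{257212025} \approx 0.09328$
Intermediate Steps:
$\frac{\left(-36\right) 919}{46550} - \frac{8885}{-11051} = \left(-33084\right) \frac{1}{46550} - - \frac{8885}{11051} = - \frac{16542}{23275} + \frac{8885}{11051} = \frac{23992733}{257212025}$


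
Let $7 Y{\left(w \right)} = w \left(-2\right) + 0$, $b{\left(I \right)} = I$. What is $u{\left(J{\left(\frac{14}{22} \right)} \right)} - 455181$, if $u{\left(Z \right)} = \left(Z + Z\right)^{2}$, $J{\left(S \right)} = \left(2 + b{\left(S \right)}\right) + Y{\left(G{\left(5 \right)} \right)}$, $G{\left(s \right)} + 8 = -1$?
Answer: $- \frac{2698124945}{5929} \approx -4.5507 \cdot 10^{5}$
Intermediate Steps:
$G{\left(s \right)} = -9$ ($G{\left(s \right)} = -8 - 1 = -9$)
$Y{\left(w \right)} = - \frac{2 w}{7}$ ($Y{\left(w \right)} = \frac{w \left(-2\right) + 0}{7} = \frac{- 2 w + 0}{7} = \frac{\left(-2\right) w}{7} = - \frac{2 w}{7}$)
$J{\left(S \right)} = \frac{32}{7} + S$ ($J{\left(S \right)} = \left(2 + S\right) - - \frac{18}{7} = \left(2 + S\right) + \frac{18}{7} = \frac{32}{7} + S$)
$u{\left(Z \right)} = 4 Z^{2}$ ($u{\left(Z \right)} = \left(2 Z\right)^{2} = 4 Z^{2}$)
$u{\left(J{\left(\frac{14}{22} \right)} \right)} - 455181 = 4 \left(\frac{32}{7} + \frac{14}{22}\right)^{2} - 455181 = 4 \left(\frac{32}{7} + 14 \cdot \frac{1}{22}\right)^{2} - 455181 = 4 \left(\frac{32}{7} + \frac{7}{11}\right)^{2} - 455181 = 4 \left(\frac{401}{77}\right)^{2} - 455181 = 4 \cdot \frac{160801}{5929} - 455181 = \frac{643204}{5929} - 455181 = - \frac{2698124945}{5929}$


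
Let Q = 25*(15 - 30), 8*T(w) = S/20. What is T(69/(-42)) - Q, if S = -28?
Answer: 14993/40 ≈ 374.83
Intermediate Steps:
T(w) = -7/40 (T(w) = (-28/20)/8 = (-28*1/20)/8 = (⅛)*(-7/5) = -7/40)
Q = -375 (Q = 25*(-15) = -375)
T(69/(-42)) - Q = -7/40 - 1*(-375) = -7/40 + 375 = 14993/40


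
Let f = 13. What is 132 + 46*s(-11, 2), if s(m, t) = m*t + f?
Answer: -282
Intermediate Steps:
s(m, t) = 13 + m*t (s(m, t) = m*t + 13 = 13 + m*t)
132 + 46*s(-11, 2) = 132 + 46*(13 - 11*2) = 132 + 46*(13 - 22) = 132 + 46*(-9) = 132 - 414 = -282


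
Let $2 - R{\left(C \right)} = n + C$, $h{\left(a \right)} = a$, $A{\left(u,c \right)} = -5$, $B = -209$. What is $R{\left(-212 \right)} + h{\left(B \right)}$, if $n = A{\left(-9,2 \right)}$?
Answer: $10$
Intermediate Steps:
$n = -5$
$R{\left(C \right)} = 7 - C$ ($R{\left(C \right)} = 2 - \left(-5 + C\right) = 7 - C$)
$R{\left(-212 \right)} + h{\left(B \right)} = \left(7 - -212\right) - 209 = \left(7 + 212\right) - 209 = 219 - 209 = 10$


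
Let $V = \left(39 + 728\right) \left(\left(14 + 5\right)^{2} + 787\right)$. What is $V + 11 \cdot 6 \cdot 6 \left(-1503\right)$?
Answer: $285328$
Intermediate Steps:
$V = 880516$ ($V = 767 \left(19^{2} + 787\right) = 767 \left(361 + 787\right) = 767 \cdot 1148 = 880516$)
$V + 11 \cdot 6 \cdot 6 \left(-1503\right) = 880516 + 11 \cdot 6 \cdot 6 \left(-1503\right) = 880516 + 66 \cdot 6 \left(-1503\right) = 880516 + 396 \left(-1503\right) = 880516 - 595188 = 285328$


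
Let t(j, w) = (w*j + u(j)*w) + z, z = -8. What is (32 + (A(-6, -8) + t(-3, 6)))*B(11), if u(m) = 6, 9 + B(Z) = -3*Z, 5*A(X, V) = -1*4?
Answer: -8652/5 ≈ -1730.4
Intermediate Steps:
A(X, V) = -⅘ (A(X, V) = (-1*4)/5 = (⅕)*(-4) = -⅘)
B(Z) = -9 - 3*Z
t(j, w) = -8 + 6*w + j*w (t(j, w) = (w*j + 6*w) - 8 = (j*w + 6*w) - 8 = (6*w + j*w) - 8 = -8 + 6*w + j*w)
(32 + (A(-6, -8) + t(-3, 6)))*B(11) = (32 + (-⅘ + (-8 + 6*6 - 3*6)))*(-9 - 3*11) = (32 + (-⅘ + (-8 + 36 - 18)))*(-9 - 33) = (32 + (-⅘ + 10))*(-42) = (32 + 46/5)*(-42) = (206/5)*(-42) = -8652/5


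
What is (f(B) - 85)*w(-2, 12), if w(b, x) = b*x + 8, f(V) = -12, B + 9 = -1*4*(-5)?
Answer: 1552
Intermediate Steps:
B = 11 (B = -9 - 1*4*(-5) = -9 - 4*(-5) = -9 + 20 = 11)
w(b, x) = 8 + b*x
(f(B) - 85)*w(-2, 12) = (-12 - 85)*(8 - 2*12) = -97*(8 - 24) = -97*(-16) = 1552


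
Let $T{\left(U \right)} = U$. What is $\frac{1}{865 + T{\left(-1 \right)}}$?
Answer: $\frac{1}{864} \approx 0.0011574$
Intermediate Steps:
$\frac{1}{865 + T{\left(-1 \right)}} = \frac{1}{865 - 1} = \frac{1}{864}$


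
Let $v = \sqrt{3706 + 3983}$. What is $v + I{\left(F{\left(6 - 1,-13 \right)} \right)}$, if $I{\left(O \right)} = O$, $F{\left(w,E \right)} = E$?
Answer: $-13 + \sqrt{7689} \approx 74.687$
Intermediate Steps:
$v = \sqrt{7689} \approx 87.687$
$v + I{\left(F{\left(6 - 1,-13 \right)} \right)} = \sqrt{7689} - 13 = -13 + \sqrt{7689}$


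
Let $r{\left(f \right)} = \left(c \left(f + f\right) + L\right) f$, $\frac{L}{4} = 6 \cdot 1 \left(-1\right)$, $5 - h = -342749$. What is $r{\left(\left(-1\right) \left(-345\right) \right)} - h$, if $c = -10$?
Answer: $-2731534$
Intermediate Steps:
$h = 342754$ ($h = 5 - -342749 = 5 + 342749 = 342754$)
$L = -24$ ($L = 4 \cdot 6 \cdot 1 \left(-1\right) = 4 \cdot 6 \left(-1\right) = 4 \left(-6\right) = -24$)
$r{\left(f \right)} = f \left(-24 - 20 f\right)$ ($r{\left(f \right)} = \left(- 10 \left(f + f\right) - 24\right) f = \left(- 10 \cdot 2 f - 24\right) f = \left(- 20 f - 24\right) f = \left(-24 - 20 f\right) f = f \left(-24 - 20 f\right)$)
$r{\left(\left(-1\right) \left(-345\right) \right)} - h = - 4 \left(\left(-1\right) \left(-345\right)\right) \left(6 + 5 \left(\left(-1\right) \left(-345\right)\right)\right) - 342754 = \left(-4\right) 345 \left(6 + 5 \cdot 345\right) - 342754 = \left(-4\right) 345 \left(6 + 1725\right) - 342754 = \left(-4\right) 345 \cdot 1731 - 342754 = -2388780 - 342754 = -2731534$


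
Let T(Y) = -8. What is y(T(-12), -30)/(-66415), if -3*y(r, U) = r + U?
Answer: -38/199245 ≈ -0.00019072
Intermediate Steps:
y(r, U) = -U/3 - r/3 (y(r, U) = -(r + U)/3 = -(U + r)/3 = -U/3 - r/3)
y(T(-12), -30)/(-66415) = (-1/3*(-30) - 1/3*(-8))/(-66415) = (10 + 8/3)*(-1/66415) = (38/3)*(-1/66415) = -38/199245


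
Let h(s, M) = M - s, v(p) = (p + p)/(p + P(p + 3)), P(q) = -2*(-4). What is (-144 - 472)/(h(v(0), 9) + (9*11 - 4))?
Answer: -77/13 ≈ -5.9231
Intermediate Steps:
P(q) = 8
v(p) = 2*p/(8 + p) (v(p) = (p + p)/(p + 8) = (2*p)/(8 + p) = 2*p/(8 + p))
(-144 - 472)/(h(v(0), 9) + (9*11 - 4)) = (-144 - 472)/((9 - 2*0/(8 + 0)) + (9*11 - 4)) = -616/((9 - 2*0/8) + (99 - 4)) = -616/((9 - 2*0/8) + 95) = -616/((9 - 1*0) + 95) = -616/((9 + 0) + 95) = -616/(9 + 95) = -616/104 = -616*1/104 = -77/13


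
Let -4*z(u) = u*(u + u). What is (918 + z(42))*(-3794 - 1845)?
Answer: -203004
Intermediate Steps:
z(u) = -u²/2 (z(u) = -u*(u + u)/4 = -u*2*u/4 = -u²/2)
(918 + z(42))*(-3794 - 1845) = (918 - ½*42²)*(-3794 - 1845) = (918 - ½*1764)*(-5639) = (918 - 882)*(-5639) = 36*(-5639) = -203004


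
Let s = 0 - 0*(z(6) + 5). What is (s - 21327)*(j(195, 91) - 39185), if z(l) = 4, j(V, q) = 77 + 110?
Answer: 831710346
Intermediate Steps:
j(V, q) = 187
s = 0 (s = 0 - 0*(4 + 5) = 0 - 0*9 = 0 - 78*0 = 0 + 0 = 0)
(s - 21327)*(j(195, 91) - 39185) = (0 - 21327)*(187 - 39185) = -21327*(-38998) = 831710346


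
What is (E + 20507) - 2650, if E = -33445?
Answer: -15588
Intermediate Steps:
(E + 20507) - 2650 = (-33445 + 20507) - 2650 = -12938 - 2650 = -15588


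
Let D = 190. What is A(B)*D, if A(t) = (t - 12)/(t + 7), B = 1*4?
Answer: -1520/11 ≈ -138.18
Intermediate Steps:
B = 4
A(t) = (-12 + t)/(7 + t)
A(B)*D = ((-12 + 4)/(7 + 4))*190 = (-8/11)*190 = ((1/11)*(-8))*190 = -8/11*190 = -1520/11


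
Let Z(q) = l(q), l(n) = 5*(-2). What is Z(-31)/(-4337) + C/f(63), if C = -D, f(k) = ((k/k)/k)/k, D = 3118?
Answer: -53671858244/4337 ≈ -1.2375e+7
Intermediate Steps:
l(n) = -10
Z(q) = -10
f(k) = k⁻² (f(k) = (1/k)/k = 1/(k*k) = k⁻²)
C = -3118 (C = -1*3118 = -3118)
Z(-31)/(-4337) + C/f(63) = -10/(-4337) - 3118/(63⁻²) = -10*(-1/4337) - 3118/1/3969 = 10/4337 - 3118*3969 = 10/4337 - 12375342 = -53671858244/4337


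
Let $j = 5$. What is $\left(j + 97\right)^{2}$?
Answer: $10404$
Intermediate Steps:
$\left(j + 97\right)^{2} = \left(5 + 97\right)^{2} = 102^{2} = 10404$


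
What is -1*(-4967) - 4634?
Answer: 333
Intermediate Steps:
-1*(-4967) - 4634 = 4967 - 4634 = 333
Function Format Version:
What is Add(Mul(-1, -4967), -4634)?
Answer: 333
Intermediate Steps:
Add(Mul(-1, -4967), -4634) = Add(4967, -4634) = 333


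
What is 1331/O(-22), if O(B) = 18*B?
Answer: -121/36 ≈ -3.3611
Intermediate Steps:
1331/O(-22) = 1331/((18*(-22))) = 1331/(-396) = 1331*(-1/396) = -121/36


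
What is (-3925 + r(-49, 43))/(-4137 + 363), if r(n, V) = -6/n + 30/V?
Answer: 8268247/7951818 ≈ 1.0398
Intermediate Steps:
(-3925 + r(-49, 43))/(-4137 + 363) = (-3925 + (-6/(-49) + 30/43))/(-4137 + 363) = (-3925 + (-6*(-1/49) + 30*(1/43)))/(-3774) = (-3925 + (6/49 + 30/43))*(-1/3774) = (-3925 + 1728/2107)*(-1/3774) = -8268247/2107*(-1/3774) = 8268247/7951818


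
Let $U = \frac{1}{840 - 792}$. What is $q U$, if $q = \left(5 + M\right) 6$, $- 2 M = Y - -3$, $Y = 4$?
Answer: $\frac{3}{16} \approx 0.1875$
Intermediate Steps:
$M = - \frac{7}{2}$ ($M = - \frac{4 - -3}{2} = - \frac{4 + 3}{2} = \left(- \frac{1}{2}\right) 7 = - \frac{7}{2} \approx -3.5$)
$U = \frac{1}{48} \approx 0.020833$
$q = 9$ ($q = \left(5 - \frac{7}{2}\right) 6 = \frac{3}{2} \cdot 6 = 9$)
$q U = 9 \cdot \frac{1}{48} = \frac{3}{16}$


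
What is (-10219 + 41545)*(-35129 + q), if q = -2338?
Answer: -1173691242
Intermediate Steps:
(-10219 + 41545)*(-35129 + q) = (-10219 + 41545)*(-35129 - 2338) = 31326*(-37467) = -1173691242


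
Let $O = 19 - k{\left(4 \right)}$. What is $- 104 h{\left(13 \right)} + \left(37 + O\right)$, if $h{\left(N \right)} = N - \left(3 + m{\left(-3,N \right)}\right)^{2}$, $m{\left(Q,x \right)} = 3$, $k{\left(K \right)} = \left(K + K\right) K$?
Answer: $2416$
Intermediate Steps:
$k{\left(K \right)} = 2 K^{2}$ ($k{\left(K \right)} = 2 K K = 2 K^{2}$)
$O = -13$ ($O = 19 - 2 \cdot 4^{2} = 19 - 2 \cdot 16 = 19 - 32 = -13$)
$h{\left(N \right)} = -36 + N$ ($h{\left(N \right)} = N - \left(3 + 3\right)^{2} = N - 6^{2} = N - 36 = -36 + N$)
$- 104 h{\left(13 \right)} + \left(37 + O\right) = - 104 \left(-36 + 13\right) + \left(37 - 13\right) = \left(-104\right) \left(-23\right) + 24 = 2392 + 24 = 2416$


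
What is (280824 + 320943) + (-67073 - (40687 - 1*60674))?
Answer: 554681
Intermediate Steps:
(280824 + 320943) + (-67073 - (40687 - 1*60674)) = 601767 + (-67073 - (40687 - 60674)) = 601767 + (-67073 - 1*(-19987)) = 601767 + (-67073 + 19987) = 601767 - 47086 = 554681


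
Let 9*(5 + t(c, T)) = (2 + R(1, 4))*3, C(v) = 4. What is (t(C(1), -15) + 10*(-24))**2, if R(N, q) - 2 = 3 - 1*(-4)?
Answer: 524176/9 ≈ 58242.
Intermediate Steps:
R(N, q) = 9 (R(N, q) = 2 + (3 - 1*(-4)) = 2 + (3 + 4) = 2 + 7 = 9)
t(c, T) = -4/3 (t(c, T) = -5 + ((2 + 9)*3)/9 = -5 + (11*3)/9 = -5 + (1/9)*33 = -5 + 11/3 = -4/3)
(t(C(1), -15) + 10*(-24))**2 = (-4/3 + 10*(-24))**2 = (-4/3 - 240)**2 = (-724/3)**2 = 524176/9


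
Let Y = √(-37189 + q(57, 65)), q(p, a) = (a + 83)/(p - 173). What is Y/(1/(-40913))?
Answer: -40913*I*√31277022/29 ≈ -7.89e+6*I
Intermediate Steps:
q(p, a) = (83 + a)/(-173 + p)
Y = I*√31277022/29 (Y = √(-37189 + (83 + 65)/(-173 + 57)) = √(-37189 + 148/(-116)) = √(-37189 - 1/116*148) = √(-37189 - 37/29) = √(-1078518/29) = I*√31277022/29 ≈ 192.85*I)
Y/(1/(-40913)) = (I*√31277022/29)/(1/(-40913)) = (I*√31277022/29)/(-1/40913) = (I*√31277022/29)*(-40913) = -40913*I*√31277022/29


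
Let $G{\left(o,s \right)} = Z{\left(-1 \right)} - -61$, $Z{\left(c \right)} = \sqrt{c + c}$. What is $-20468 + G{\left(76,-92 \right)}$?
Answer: $-20407 + i \sqrt{2} \approx -20407.0 + 1.4142 i$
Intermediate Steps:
$Z{\left(c \right)} = \sqrt{2} \sqrt{c}$ ($Z{\left(c \right)} = \sqrt{2 c} = \sqrt{2} \sqrt{c}$)
$G{\left(o,s \right)} = 61 + i \sqrt{2}$ ($G{\left(o,s \right)} = \sqrt{2} \sqrt{-1} - -61 = \sqrt{2} i + 61 = i \sqrt{2} + 61 = 61 + i \sqrt{2}$)
$-20468 + G{\left(76,-92 \right)} = -20468 + \left(61 + i \sqrt{2}\right) = -20407 + i \sqrt{2}$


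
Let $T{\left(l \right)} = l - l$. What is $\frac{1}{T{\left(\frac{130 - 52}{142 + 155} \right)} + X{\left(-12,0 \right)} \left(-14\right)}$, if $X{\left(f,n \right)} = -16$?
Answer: $\frac{1}{224} \approx 0.0044643$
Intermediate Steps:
$T{\left(l \right)} = 0$
$\frac{1}{T{\left(\frac{130 - 52}{142 + 155} \right)} + X{\left(-12,0 \right)} \left(-14\right)} = \frac{1}{0 - -224} = \frac{1}{0 + 224} = \frac{1}{224}$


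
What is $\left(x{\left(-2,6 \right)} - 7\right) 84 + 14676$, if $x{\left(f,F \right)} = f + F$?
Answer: $14424$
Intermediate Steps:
$x{\left(f,F \right)} = F + f$
$\left(x{\left(-2,6 \right)} - 7\right) 84 + 14676 = \left(\left(6 - 2\right) - 7\right) 84 + 14676 = \left(4 - 7\right) 84 + 14676 = \left(-3\right) 84 + 14676 = -252 + 14676 = 14424$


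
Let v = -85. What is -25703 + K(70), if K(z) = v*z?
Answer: -31653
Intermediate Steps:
K(z) = -85*z
-25703 + K(70) = -25703 - 85*70 = -25703 - 5950 = -31653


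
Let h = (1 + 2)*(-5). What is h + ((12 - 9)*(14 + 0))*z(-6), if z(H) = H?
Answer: -267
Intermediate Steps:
h = -15 (h = 3*(-5) = -15)
h + ((12 - 9)*(14 + 0))*z(-6) = -15 + ((12 - 9)*(14 + 0))*(-6) = -15 + (3*14)*(-6) = -15 + 42*(-6) = -15 - 252 = -267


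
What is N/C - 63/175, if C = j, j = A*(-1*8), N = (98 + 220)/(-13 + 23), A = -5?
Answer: 87/200 ≈ 0.43500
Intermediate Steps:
N = 159/5 (N = 318/10 = 318*(⅒) = 159/5 ≈ 31.800)
j = 40 (j = -(-5)*8 = -5*(-8) = 40)
C = 40
N/C - 63/175 = (159/5)/40 - 63/175 = (159/5)*(1/40) - 63*1/175 = 159/200 - 9/25 = 87/200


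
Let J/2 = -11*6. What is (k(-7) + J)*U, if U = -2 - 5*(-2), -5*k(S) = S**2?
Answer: -5672/5 ≈ -1134.4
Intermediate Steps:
k(S) = -S**2/5
J = -132 (J = 2*(-11*6) = 2*(-66) = -132)
U = 8 (U = -2 + 10 = 8)
(k(-7) + J)*U = (-1/5*(-7)**2 - 132)*8 = (-1/5*49 - 132)*8 = (-49/5 - 132)*8 = -709/5*8 = -5672/5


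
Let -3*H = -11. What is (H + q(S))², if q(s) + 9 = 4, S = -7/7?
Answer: 16/9 ≈ 1.7778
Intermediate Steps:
H = 11/3 (H = -⅓*(-11) = 11/3 ≈ 3.6667)
S = -1 (S = -7*⅐ = -1)
q(s) = -5 (q(s) = -9 + 4 = -5)
(H + q(S))² = (11/3 - 5)² = (-4/3)² = 16/9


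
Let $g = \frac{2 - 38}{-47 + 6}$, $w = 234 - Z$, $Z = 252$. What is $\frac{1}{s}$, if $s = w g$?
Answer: $- \frac{41}{648} \approx -0.063272$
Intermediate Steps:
$w = -18$ ($w = 234 - 252 = -18$)
$g = \frac{36}{41}$ ($g = - \frac{36}{-41} = \left(-36\right) \left(- \frac{1}{41}\right) = \frac{36}{41} \approx 0.87805$)
$s = - \frac{648}{41}$ ($s = \left(-18\right) \frac{36}{41} = - \frac{648}{41} \approx -15.805$)
$\frac{1}{s} = \frac{1}{- \frac{648}{41}} = - \frac{41}{648}$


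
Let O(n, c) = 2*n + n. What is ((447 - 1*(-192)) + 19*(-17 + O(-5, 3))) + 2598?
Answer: 2629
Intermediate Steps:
O(n, c) = 3*n
((447 - 1*(-192)) + 19*(-17 + O(-5, 3))) + 2598 = ((447 - 1*(-192)) + 19*(-17 + 3*(-5))) + 2598 = ((447 + 192) + 19*(-17 - 15)) + 2598 = (639 + 19*(-32)) + 2598 = (639 - 608) + 2598 = 31 + 2598 = 2629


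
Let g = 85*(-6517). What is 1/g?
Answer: -1/553945 ≈ -1.8052e-6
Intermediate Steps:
g = -553945
1/g = 1/(-553945) = -1/553945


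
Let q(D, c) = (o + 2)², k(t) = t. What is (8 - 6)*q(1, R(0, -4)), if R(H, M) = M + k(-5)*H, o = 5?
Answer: 98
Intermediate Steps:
R(H, M) = M - 5*H
q(D, c) = 49 (q(D, c) = (5 + 2)² = 7² = 49)
(8 - 6)*q(1, R(0, -4)) = (8 - 6)*49 = 2*49 = 98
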